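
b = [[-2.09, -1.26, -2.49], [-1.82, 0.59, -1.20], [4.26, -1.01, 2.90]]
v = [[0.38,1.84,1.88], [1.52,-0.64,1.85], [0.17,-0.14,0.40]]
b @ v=[[-3.13, -2.69, -7.26], [0.0, -3.56, -2.81], [0.58, 8.08, 7.30]]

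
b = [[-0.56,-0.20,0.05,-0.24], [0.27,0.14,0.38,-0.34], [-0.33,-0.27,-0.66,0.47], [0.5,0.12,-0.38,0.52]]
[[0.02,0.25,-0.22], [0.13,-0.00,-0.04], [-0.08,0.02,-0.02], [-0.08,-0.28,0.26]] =b @ [[0.52, -0.30, 0.04], [-1.14, 0.19, 0.26], [0.09, -0.36, 0.39], [-0.33, -0.56, 0.68]]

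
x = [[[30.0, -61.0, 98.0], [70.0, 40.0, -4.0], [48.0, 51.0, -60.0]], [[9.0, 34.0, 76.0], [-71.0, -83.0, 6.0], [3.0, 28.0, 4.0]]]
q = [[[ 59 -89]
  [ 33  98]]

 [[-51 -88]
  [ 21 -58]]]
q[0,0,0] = 59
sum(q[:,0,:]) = -169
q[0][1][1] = 98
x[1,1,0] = -71.0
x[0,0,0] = 30.0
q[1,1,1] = -58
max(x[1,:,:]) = 76.0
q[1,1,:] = [21, -58]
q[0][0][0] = 59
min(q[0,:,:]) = -89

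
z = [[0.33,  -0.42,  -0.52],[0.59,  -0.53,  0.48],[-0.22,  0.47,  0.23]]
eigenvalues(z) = [(-0.66+0j), (0.35+0.16j), (0.35-0.16j)]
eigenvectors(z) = [[0.15+0.00j,0.85+0.00j,(0.85-0j)], [0.89+0.00j,0.37-0.15j,(0.37+0.15j)], [-0.43+0.00j,(-0.32-0.14j),(-0.32+0.14j)]]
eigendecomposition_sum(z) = [[(0.07-0j), (-0.08+0j), 0.08-0.00j], [0.40-0.00j, -0.49+0.00j, 0.50-0.00j], [(-0.19+0j), (0.24-0j), -0.24+0.00j]] + [[(0.13+0.22j),-0.17+0.30j,(-0.3+0.7j)], [(0.09+0.07j),(-0.02+0.16j),-0.01+0.36j], [-0.01-0.11j,0.12-0.09j,(0.24-0.22j)]] + [[(0.13-0.22j), -0.17-0.30j, (-0.3-0.7j)], [0.09-0.07j, -0.02-0.16j, (-0.01-0.36j)], [(-0.01+0.11j), 0.12+0.09j, (0.24+0.22j)]]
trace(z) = 0.03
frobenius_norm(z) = 1.32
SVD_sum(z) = [[0.35, -0.42, -0.01], [0.50, -0.59, -0.02], [-0.33, 0.38, 0.01]] + [[-0.07, -0.05, -0.49], [0.07, 0.05, 0.5], [0.03, 0.02, 0.23]] + [[0.05, 0.04, -0.01], [0.01, 0.01, -0.0], [0.07, 0.06, -0.02]]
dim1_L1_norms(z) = [1.27, 1.6, 0.92]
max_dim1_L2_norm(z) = 0.93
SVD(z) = [[-0.51, 0.67, 0.55],[-0.72, -0.68, 0.15],[0.47, -0.31, 0.82]] @ diag([1.0740451730948088, 0.7546090904311807, 0.1195495160607867]) @ [[-0.65, 0.76, 0.03],[-0.15, -0.09, -0.99],[0.75, 0.64, -0.17]]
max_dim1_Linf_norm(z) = 0.59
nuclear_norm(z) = 1.95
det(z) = -0.10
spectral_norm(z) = 1.07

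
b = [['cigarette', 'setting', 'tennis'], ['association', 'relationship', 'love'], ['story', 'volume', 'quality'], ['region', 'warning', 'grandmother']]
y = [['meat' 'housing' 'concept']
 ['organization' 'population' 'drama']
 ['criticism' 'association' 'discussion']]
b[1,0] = 'association'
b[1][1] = 'relationship'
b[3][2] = 'grandmother'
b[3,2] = 'grandmother'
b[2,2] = 'quality'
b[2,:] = ['story', 'volume', 'quality']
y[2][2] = 'discussion'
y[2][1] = 'association'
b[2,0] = 'story'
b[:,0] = ['cigarette', 'association', 'story', 'region']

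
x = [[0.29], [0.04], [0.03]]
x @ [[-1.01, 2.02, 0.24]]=[[-0.29, 0.59, 0.07], [-0.04, 0.08, 0.01], [-0.03, 0.06, 0.01]]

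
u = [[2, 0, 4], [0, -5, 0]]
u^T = [[2, 0], [0, -5], [4, 0]]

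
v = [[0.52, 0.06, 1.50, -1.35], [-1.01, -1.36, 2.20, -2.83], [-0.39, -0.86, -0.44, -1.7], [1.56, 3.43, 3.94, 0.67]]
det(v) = -9.303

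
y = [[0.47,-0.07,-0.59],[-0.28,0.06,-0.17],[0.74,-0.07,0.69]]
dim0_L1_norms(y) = [1.49, 0.2, 1.45]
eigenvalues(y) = [(0.59+0.64j), (0.59-0.64j), (0.03+0j)]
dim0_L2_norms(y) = [0.92, 0.12, 0.92]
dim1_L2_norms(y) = [0.76, 0.33, 1.01]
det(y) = 0.02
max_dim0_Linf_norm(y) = 0.74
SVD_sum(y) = [[-0.05, 0.01, -0.05], [-0.23, 0.02, -0.23], [0.72, -0.08, 0.71]] + [[0.52, -0.08, -0.54], [-0.06, 0.01, 0.06], [0.02, -0.00, -0.02]] + [[0.00, 0.0, -0.0], [0.00, 0.03, -0.00], [0.0, 0.01, -0.00]]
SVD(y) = [[0.07, -0.99, 0.09], [0.3, 0.11, 0.95], [-0.95, -0.04, 0.31]] @ diag([1.0663827469019815, 0.7585272760940521, 0.029397423885820395]) @ [[-0.71,0.07,-0.70], [-0.70,0.1,0.71], [0.13,0.99,-0.02]]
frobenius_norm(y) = 1.31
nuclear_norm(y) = 1.85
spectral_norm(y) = 1.07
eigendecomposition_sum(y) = [[0.23+0.37j, (-0.04-0.04j), (-0.3+0.25j)], [(-0.14+0.08j), (0.01-0.01j), -0.09-0.11j], [(0.37-0.34j), (-0.03+0.05j), (0.35+0.28j)]] + [[(0.23-0.37j), (-0.04+0.04j), -0.30-0.25j], [-0.14-0.08j, 0.01+0.01j, -0.09+0.11j], [0.37+0.34j, -0.03-0.05j, 0.35-0.28j]] + [[-0j, 0.00+0.00j, 0.00-0.00j], [-0j, 0.03+0.00j, 0.01-0.00j], [-0.00+0.00j, -0.00-0.00j, (-0+0j)]]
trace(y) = 1.22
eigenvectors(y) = [[-0.12+0.63j, -0.12-0.63j, 0.12+0.00j],[-0.23-0.05j, -0.23+0.05j, (0.99+0j)],[0.73+0.00j, 0.73-0.00j, -0.03+0.00j]]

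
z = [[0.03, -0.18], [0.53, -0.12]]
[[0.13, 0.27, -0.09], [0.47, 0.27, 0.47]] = z @ [[0.75, 0.18, 1.03], [-0.6, -1.46, 0.66]]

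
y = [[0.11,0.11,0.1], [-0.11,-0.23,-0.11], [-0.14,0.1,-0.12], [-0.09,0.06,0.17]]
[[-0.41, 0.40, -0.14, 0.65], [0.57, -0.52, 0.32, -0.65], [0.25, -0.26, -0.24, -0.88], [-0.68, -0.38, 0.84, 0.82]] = y@[[0.4, 3.34, -3.01, 1.22], [-1.04, 1.08, -1.85, -0.42], [-3.41, -0.86, 3.98, 5.60]]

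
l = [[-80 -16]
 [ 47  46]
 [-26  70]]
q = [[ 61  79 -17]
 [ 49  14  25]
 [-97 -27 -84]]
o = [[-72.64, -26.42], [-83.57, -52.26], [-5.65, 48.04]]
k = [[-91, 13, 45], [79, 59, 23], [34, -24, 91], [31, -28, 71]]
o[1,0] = -83.57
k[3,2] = 71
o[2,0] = -5.65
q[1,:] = [49, 14, 25]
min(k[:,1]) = -28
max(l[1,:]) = 47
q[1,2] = 25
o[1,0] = -83.57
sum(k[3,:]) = 74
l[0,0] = -80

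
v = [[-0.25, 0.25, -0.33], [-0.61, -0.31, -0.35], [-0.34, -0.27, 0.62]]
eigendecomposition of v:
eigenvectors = [[(0.07+0.42j),(0.07-0.42j),(-0.33+0j)],[-0.87+0.00j,-0.87-0.00j,-0.12+0.00j],[-0.24+0.07j,-0.24-0.07j,(0.94+0j)]]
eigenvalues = [(-0.36+0.32j), (-0.36-0.32j), (0.77+0j)]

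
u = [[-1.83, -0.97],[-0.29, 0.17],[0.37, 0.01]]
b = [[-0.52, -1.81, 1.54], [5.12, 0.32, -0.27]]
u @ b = [[-4.01, 3.00, -2.56], [1.02, 0.58, -0.49], [-0.14, -0.67, 0.57]]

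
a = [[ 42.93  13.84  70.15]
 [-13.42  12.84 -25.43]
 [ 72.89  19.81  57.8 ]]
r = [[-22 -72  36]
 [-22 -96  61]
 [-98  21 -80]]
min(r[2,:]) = -98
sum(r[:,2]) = 17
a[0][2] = 70.15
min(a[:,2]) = -25.43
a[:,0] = [42.93, -13.42, 72.89]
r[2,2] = -80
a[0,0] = 42.93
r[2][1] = 21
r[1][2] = 61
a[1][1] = 12.84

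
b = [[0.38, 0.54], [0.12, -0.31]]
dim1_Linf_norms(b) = [0.54, 0.31]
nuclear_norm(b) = 0.95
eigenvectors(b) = [[0.99, -0.57],[0.15, 0.82]]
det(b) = -0.18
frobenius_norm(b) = 0.74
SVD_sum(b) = [[0.31, 0.58], [-0.1, -0.19]] + [[0.07,-0.04], [0.22,-0.12]]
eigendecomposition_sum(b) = [[0.42, 0.29], [0.06, 0.05]] + [[-0.04,0.25],  [0.06,-0.36]]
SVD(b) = [[-0.95, 0.32], [0.32, 0.95]] @ diag([0.690311602445624, 0.26451822532474883]) @ [[-0.47, -0.88], [0.88, -0.47]]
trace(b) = 0.07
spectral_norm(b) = 0.69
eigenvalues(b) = [0.46, -0.39]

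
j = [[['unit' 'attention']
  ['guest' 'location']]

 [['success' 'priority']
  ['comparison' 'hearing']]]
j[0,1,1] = 'location'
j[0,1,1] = 'location'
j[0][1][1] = 'location'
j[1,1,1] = 'hearing'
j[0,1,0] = 'guest'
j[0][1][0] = 'guest'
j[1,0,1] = 'priority'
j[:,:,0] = [['unit', 'guest'], ['success', 'comparison']]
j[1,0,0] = 'success'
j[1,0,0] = 'success'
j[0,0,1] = 'attention'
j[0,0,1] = 'attention'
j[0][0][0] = 'unit'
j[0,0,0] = 'unit'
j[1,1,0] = 'comparison'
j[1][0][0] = 'success'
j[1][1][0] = 'comparison'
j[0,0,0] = 'unit'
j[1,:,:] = [['success', 'priority'], ['comparison', 'hearing']]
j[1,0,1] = 'priority'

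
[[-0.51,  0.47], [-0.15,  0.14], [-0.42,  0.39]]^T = [[-0.51, -0.15, -0.42], [0.47, 0.14, 0.39]]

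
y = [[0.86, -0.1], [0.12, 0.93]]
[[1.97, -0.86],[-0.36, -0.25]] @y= [[1.59, -1.0], [-0.34, -0.20]]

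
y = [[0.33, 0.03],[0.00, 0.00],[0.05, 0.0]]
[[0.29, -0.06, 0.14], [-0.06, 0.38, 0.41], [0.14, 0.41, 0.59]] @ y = [[0.1,0.01],  [0.00,-0.00],  [0.08,0.00]]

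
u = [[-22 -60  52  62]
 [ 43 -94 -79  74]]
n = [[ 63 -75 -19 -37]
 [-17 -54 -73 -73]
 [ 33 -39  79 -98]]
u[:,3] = [62, 74]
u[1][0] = 43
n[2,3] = -98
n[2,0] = 33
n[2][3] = -98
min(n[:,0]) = -17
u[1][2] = -79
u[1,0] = 43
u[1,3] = 74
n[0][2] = -19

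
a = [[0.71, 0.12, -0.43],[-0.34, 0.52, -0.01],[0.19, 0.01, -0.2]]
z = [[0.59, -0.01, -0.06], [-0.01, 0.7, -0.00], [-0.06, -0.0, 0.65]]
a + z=[[1.30, 0.11, -0.49],  [-0.35, 1.22, -0.01],  [0.13, 0.01, 0.45]]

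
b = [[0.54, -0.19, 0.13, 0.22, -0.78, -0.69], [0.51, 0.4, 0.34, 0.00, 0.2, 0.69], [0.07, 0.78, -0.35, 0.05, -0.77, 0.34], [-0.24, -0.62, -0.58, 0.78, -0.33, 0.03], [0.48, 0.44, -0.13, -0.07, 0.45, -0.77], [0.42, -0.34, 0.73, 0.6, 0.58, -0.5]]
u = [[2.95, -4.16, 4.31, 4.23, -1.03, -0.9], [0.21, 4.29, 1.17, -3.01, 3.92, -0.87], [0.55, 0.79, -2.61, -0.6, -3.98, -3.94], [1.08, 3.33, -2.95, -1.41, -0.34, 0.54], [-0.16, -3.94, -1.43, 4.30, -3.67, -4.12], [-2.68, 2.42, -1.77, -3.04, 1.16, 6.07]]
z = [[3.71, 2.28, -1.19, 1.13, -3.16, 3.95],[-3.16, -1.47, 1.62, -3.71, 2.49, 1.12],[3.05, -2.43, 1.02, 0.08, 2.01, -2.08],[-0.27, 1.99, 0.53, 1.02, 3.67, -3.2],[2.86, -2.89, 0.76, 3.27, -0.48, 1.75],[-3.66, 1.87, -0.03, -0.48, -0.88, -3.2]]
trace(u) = 5.62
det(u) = 1771.42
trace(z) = 0.60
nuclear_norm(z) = 29.12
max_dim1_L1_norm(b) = 3.17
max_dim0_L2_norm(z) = 7.4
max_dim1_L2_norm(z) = 6.87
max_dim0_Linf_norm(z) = 3.95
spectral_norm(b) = 1.72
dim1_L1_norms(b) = [2.55, 2.14, 2.36, 2.58, 2.34, 3.17]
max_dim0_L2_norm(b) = 1.38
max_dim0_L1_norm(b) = 3.11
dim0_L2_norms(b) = [1.01, 1.22, 1.07, 1.01, 1.37, 1.38]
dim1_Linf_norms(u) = [4.31, 4.29, 3.98, 3.33, 4.3, 6.07]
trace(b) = 1.32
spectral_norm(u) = 13.59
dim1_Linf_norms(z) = [3.95, 3.71, 3.05, 3.67, 3.27, 3.66]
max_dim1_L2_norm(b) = 1.33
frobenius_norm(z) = 14.01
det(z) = 2403.39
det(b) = 0.73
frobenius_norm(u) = 17.39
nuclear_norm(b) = 6.53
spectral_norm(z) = 9.82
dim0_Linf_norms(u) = [2.95, 4.29, 4.31, 4.3, 3.98, 6.07]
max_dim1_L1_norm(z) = 15.42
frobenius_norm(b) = 2.91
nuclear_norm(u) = 33.18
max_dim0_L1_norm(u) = 18.93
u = z @ b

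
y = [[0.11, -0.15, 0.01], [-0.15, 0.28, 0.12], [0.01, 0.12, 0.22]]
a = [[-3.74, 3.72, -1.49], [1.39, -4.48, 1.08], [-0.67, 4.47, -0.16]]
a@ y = [[-0.98, 1.42, 0.08], [0.84, -1.33, -0.29], [-0.75, 1.33, 0.49]]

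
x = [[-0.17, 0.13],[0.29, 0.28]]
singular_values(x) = [0.4, 0.21]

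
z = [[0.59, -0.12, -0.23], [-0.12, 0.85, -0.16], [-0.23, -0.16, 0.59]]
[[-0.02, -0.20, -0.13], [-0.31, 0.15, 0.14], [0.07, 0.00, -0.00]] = z @[[-0.13, -0.36, -0.22], [-0.39, 0.10, 0.12], [-0.04, -0.11, -0.06]]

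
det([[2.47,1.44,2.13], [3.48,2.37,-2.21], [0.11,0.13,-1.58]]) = -0.564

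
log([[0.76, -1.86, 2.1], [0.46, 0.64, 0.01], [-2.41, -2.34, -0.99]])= [[(1.59-0.39j), (3.34-4.1j), 2.39-0.91j], [0.02+0.25j, (-1.87+2.65j), -0.65+0.59j], [-1.99+0.37j, (-5.91+3.94j), (-0.97+0.88j)]]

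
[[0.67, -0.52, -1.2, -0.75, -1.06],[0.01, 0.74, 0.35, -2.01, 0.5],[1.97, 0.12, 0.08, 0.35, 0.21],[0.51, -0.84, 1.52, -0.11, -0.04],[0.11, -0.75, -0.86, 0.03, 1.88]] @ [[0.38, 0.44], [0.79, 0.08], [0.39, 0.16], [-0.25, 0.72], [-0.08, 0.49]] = [[-0.35,-1.00], [1.19,-1.08], [0.77,1.24], [0.15,0.3], [-1.04,0.79]]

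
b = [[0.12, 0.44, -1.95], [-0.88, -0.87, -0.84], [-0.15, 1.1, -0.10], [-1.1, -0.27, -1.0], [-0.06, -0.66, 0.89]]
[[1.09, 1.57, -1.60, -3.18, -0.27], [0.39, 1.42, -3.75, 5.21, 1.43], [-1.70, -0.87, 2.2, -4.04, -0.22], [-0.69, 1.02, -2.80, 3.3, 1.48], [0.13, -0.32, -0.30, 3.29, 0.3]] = b @ [[1.67,0.18,0.75,-2.55,-1.24],  [-1.39,-0.86,2.23,-3.97,-0.37],  [-0.77,-0.99,1.37,0.58,-0.02]]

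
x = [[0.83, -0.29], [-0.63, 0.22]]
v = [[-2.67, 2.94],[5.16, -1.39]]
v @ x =[[-4.07, 1.42], [5.16, -1.80]]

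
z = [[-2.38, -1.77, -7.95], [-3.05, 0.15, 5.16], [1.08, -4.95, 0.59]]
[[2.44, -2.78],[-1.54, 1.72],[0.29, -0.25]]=z @ [[0.01, 0.00], [-0.09, 0.09], [-0.29, 0.33]]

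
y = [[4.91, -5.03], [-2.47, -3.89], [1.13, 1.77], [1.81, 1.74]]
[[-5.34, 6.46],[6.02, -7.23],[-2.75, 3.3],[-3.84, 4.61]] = y @ [[-1.62, 1.95], [-0.52, 0.62]]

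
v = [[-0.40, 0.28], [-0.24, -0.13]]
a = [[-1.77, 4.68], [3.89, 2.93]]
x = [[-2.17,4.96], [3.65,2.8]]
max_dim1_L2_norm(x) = 5.41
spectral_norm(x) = 5.70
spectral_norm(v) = 0.51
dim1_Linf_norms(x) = [4.96, 3.65]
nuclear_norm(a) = 9.77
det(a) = -23.39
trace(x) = 0.63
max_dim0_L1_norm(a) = 7.61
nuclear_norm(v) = 0.74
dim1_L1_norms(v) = [0.68, 0.37]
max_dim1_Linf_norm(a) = 4.68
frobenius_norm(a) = 6.98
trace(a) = 1.16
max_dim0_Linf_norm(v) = 0.4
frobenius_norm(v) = 0.56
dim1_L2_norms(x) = [5.41, 4.6]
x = v + a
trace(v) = -0.53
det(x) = -24.18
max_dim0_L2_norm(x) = 5.7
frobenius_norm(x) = 7.10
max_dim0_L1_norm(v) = 0.64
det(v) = 0.12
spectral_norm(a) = 5.59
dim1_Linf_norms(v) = [0.4, 0.24]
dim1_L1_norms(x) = [7.13, 6.45]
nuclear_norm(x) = 9.94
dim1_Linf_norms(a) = [4.68, 3.89]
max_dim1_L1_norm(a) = 6.82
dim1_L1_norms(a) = [6.45, 6.82]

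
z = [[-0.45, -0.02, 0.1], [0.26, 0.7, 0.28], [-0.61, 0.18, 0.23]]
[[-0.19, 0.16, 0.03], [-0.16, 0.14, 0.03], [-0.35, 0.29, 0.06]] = z @ [[0.44, -0.38, -0.04], [-0.38, 0.34, -0.0], [-0.04, -0.0, 0.14]]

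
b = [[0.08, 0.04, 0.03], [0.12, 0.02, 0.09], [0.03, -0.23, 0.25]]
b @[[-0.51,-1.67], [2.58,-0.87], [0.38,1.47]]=[[0.07,-0.12], [0.02,-0.09], [-0.51,0.52]]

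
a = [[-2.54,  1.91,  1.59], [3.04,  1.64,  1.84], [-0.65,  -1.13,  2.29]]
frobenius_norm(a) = 5.91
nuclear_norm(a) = 10.00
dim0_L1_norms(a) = [6.23, 4.68, 5.72]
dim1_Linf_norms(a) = [2.54, 3.04, 2.29]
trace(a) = 1.39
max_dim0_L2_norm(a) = 4.01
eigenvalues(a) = [(-3.64+0j), (2.51+1.75j), (2.51-1.75j)]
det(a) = -34.17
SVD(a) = [[-0.51,  -0.75,  -0.42], [0.85,  -0.52,  -0.11], [-0.14,  -0.41,  0.9]] @ diag([4.031091407170869, 3.6321246705394317, 2.33368216445428]) @ [[0.98,0.14,0.11],[0.17,-0.5,-0.85],[0.07,-0.85,0.52]]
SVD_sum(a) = [[-2.02, -0.29, -0.23], [3.37, 0.49, 0.38], [-0.54, -0.08, -0.06]] + [[-0.46,1.37,2.32], [-0.32,0.94,1.59], [-0.25,0.75,1.26]] + [[-0.06, 0.83, -0.5],[-0.02, 0.21, -0.13],[0.14, -1.8, 1.09]]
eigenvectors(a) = [[(0.87+0j), -0.28-0.08j, -0.28+0.08j], [-0.50+0.00j, -0.75+0.00j, -0.75-0.00j], [-0.00+0.00j, (0.11-0.58j), 0.11+0.58j]]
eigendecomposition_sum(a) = [[(-2.97-0j), (1.17+0j), 0.43+0.00j],[1.71+0.00j, -0.67-0.00j, -0.25-0.00j],[0j, -0.00-0.00j, (-0-0j)]] + [[0.21+0.19j,  0.37+0.33j,  0.58-0.51j], [0.67+0.30j,  1.16+0.53j,  1.04-1.69j], [-0.33+0.47j,  (-0.56+0.81j),  1.15+1.04j]] + [[(0.21-0.19j), (0.37-0.33j), (0.58+0.51j)], [0.67-0.30j, (1.16-0.53j), 1.04+1.69j], [-0.33-0.47j, (-0.56-0.81j), 1.15-1.04j]]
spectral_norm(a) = 4.03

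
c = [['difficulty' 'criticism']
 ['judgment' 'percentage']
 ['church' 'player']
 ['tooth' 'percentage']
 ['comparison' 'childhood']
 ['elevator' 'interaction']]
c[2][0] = 'church'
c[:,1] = ['criticism', 'percentage', 'player', 'percentage', 'childhood', 'interaction']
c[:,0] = ['difficulty', 'judgment', 'church', 'tooth', 'comparison', 'elevator']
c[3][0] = 'tooth'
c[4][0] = 'comparison'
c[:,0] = ['difficulty', 'judgment', 'church', 'tooth', 'comparison', 'elevator']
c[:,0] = ['difficulty', 'judgment', 'church', 'tooth', 'comparison', 'elevator']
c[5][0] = 'elevator'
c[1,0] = 'judgment'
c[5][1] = 'interaction'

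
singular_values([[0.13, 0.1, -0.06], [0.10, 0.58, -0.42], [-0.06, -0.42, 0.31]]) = [0.9, 0.11, 0.0]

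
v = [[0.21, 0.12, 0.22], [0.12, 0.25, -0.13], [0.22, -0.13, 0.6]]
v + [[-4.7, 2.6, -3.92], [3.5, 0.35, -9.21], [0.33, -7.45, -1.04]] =[[-4.49, 2.72, -3.70], [3.62, 0.6, -9.34], [0.55, -7.58, -0.44]]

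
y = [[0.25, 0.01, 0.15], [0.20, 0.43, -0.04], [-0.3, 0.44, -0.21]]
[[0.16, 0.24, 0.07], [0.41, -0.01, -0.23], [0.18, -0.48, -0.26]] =y @ [[0.35,0.90,-0.27], [0.84,-0.43,-0.33], [0.41,0.11,0.91]]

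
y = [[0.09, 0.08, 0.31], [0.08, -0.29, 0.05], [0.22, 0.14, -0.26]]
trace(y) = -0.46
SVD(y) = [[-0.53,-0.65,-0.55], [-0.31,0.75,-0.58], [0.79,-0.14,-0.60]] @ diag([0.42829574831335515, 0.3166331784342992, 0.23559750060494336]) @ [[0.23, 0.37, -0.90],[-0.09, -0.91, -0.40],[-0.97, 0.18, -0.18]]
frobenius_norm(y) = 0.58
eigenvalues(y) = [0.25, -0.4, -0.32]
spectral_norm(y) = 0.43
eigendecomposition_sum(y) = [[0.19, 0.06, 0.12], [0.04, 0.01, 0.02], [0.09, 0.03, 0.06]] + [[-0.06, -0.24, 0.22], [0.0, 0.0, -0.0], [0.09, 0.37, -0.34]] + [[-0.04, 0.26, -0.03], [0.04, -0.3, 0.03], [0.04, -0.26, 0.03]]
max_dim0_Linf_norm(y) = 0.31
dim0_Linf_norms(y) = [0.22, 0.29, 0.31]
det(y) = 0.03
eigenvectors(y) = [[-0.89, -0.54, 0.54], [-0.17, 0.01, -0.64], [-0.43, 0.84, -0.55]]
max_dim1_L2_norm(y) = 0.37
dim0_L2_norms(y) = [0.25, 0.33, 0.41]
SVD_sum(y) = [[-0.05, -0.08, 0.21],[-0.03, -0.05, 0.12],[0.08, 0.12, -0.30]] + [[0.02, 0.19, 0.08], [-0.02, -0.22, -0.09], [0.0, 0.04, 0.02]] + [[0.12,-0.02,0.02], [0.13,-0.02,0.02], [0.14,-0.02,0.03]]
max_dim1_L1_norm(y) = 0.62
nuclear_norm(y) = 0.98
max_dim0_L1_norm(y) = 0.62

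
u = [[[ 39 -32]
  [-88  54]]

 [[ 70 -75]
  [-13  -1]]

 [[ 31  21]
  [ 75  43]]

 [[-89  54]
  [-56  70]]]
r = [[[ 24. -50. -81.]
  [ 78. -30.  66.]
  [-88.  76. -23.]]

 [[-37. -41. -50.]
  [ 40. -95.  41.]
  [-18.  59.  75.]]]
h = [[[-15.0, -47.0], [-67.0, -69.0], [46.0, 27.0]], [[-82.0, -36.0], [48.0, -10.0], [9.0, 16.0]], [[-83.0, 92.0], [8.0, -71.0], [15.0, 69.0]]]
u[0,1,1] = 54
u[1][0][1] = -75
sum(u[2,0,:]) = 52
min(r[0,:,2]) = -81.0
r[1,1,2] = 41.0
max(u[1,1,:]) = -1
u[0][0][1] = -32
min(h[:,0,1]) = -47.0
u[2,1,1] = 43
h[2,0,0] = -83.0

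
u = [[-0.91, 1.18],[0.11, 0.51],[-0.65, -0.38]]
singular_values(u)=[1.53, 0.85]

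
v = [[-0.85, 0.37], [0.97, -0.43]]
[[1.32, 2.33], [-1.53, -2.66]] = v @[[-0.30,  -2.88], [2.89,  -0.32]]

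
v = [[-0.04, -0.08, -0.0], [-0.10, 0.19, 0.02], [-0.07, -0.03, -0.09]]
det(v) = 0.001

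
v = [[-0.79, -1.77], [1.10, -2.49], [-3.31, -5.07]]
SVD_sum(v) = [[-0.88, -1.72],  [-0.78, -1.53],  [-2.74, -5.36]] + [[0.09, -0.05], [1.88, -0.96], [-0.57, 0.29]]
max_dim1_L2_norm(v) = 6.05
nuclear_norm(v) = 8.76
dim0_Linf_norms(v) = [3.31, 5.07]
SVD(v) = [[-0.3,-0.05],  [-0.26,-0.96],  [-0.92,0.29]] @ diag([6.553218337906311, 2.2098482788934746]) @ [[0.46, 0.89], [-0.89, 0.46]]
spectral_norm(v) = 6.55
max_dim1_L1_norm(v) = 8.38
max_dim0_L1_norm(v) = 9.33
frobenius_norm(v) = 6.92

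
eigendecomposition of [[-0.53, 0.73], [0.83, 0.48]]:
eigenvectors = [[-0.87, -0.45], [0.50, -0.89]]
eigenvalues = [-0.95, 0.9]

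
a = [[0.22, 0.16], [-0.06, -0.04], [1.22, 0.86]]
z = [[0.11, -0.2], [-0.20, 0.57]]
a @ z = [[-0.01, 0.05], [0.0, -0.01], [-0.04, 0.25]]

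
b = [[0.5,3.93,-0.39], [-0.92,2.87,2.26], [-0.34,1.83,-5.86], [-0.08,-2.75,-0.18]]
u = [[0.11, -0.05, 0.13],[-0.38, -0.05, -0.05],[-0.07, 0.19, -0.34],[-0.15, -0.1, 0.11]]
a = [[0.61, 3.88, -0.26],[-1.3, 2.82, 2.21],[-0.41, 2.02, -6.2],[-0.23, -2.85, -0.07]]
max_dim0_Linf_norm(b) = 5.86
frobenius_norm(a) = 8.99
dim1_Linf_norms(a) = [3.88, 2.82, 6.2, 2.85]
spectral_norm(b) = 6.55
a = u + b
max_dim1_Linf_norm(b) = 5.86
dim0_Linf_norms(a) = [1.3, 3.88, 6.2]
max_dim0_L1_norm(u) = 0.71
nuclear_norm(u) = 0.88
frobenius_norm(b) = 8.69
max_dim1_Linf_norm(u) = 0.38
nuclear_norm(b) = 13.24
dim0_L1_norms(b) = [1.84, 11.38, 8.69]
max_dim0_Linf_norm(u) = 0.38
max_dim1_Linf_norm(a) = 6.2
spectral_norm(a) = 6.89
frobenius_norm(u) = 0.62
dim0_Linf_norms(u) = [0.38, 0.19, 0.34]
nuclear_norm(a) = 13.96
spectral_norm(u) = 0.47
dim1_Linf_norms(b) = [3.93, 2.87, 5.86, 2.75]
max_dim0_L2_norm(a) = 6.59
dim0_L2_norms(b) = [1.1, 5.88, 6.3]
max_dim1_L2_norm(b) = 6.15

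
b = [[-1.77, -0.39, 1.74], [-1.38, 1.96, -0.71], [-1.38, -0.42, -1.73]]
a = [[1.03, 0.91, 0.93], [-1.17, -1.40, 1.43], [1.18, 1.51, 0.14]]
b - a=[[-2.80, -1.3, 0.81], [-0.21, 3.36, -2.14], [-2.56, -1.93, -1.87]]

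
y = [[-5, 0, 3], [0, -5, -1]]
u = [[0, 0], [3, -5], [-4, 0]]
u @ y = [[0, 0, 0], [-15, 25, 14], [20, 0, -12]]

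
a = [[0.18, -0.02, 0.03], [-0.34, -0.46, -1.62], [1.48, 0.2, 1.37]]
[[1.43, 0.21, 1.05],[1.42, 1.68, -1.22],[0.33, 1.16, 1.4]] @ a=[[1.74, 0.08, 1.14], [-2.12, -1.05, -4.35], [1.74, -0.26, 0.05]]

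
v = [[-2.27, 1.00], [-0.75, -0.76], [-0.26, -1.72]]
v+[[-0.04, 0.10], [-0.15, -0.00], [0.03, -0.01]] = [[-2.31, 1.1], [-0.90, -0.76], [-0.23, -1.73]]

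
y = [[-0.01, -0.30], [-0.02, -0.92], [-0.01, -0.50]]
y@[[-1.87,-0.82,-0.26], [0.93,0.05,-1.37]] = [[-0.26, -0.01, 0.41], [-0.82, -0.03, 1.27], [-0.45, -0.02, 0.69]]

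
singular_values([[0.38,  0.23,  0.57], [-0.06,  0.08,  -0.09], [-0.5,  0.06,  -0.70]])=[1.11, 0.23, 0.01]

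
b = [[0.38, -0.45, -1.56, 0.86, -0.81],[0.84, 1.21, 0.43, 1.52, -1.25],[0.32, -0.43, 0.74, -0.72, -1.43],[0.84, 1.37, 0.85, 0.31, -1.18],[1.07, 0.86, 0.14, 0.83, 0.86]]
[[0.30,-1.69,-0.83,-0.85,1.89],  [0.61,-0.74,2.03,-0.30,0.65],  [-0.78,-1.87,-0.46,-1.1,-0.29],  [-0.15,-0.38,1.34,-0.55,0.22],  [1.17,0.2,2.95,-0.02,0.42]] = b@[[0.40, -1.25, 1.38, -0.89, 0.55], [-0.21, 1.14, -0.12, 0.29, 0.21], [0.11, 0.01, 1.06, 0.22, -0.99], [0.66, -0.10, 0.97, 0.35, 0.02], [0.42, 0.74, 0.73, 0.42, -0.26]]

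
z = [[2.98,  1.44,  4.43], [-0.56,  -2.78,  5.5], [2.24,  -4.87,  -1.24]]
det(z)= 146.501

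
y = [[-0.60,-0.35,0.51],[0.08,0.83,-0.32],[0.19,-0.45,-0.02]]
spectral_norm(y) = 1.16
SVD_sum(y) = [[-0.24, -0.59, 0.35], [0.29, 0.70, -0.41], [-0.10, -0.24, 0.14]] + [[-0.35, 0.24, 0.17],[-0.20, 0.14, 0.10],[0.30, -0.21, -0.14]] + [[-0.0,-0.00,-0.01], [-0.01,-0.00,-0.01], [-0.01,-0.00,-0.01]]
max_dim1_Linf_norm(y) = 0.83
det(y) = 0.02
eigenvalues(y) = [-0.73, -0.03, 0.97]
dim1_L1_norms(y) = [1.46, 1.23, 0.66]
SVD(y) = [[-0.63, -0.7, 0.34], [0.74, -0.39, 0.55], [-0.25, 0.59, 0.76]] @ diag([1.1599891668817783, 0.6581420714807773, 0.0239613535491891]) @ [[0.33,  0.81,  -0.47], [0.76,  -0.53,  -0.37], [-0.55,  -0.24,  -0.8]]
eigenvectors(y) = [[-0.94,0.56,0.33],[0.11,0.24,-0.83],[0.32,0.79,0.44]]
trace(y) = 0.21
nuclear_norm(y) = 1.84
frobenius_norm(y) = 1.33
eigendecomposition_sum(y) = [[-0.59, -0.01, 0.42], [0.07, 0.0, -0.05], [0.20, 0.00, -0.14]] + [[-0.01,-0.01,-0.01], [-0.00,-0.0,-0.01], [-0.01,-0.01,-0.02]] + [[-0.0, -0.33, 0.10], [0.01, 0.83, -0.26], [-0.01, -0.44, 0.14]]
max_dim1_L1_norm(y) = 1.46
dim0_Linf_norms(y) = [0.6, 0.83, 0.51]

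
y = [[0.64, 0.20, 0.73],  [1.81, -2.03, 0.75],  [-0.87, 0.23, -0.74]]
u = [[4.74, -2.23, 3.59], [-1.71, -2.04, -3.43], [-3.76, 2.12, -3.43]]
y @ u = [[-0.05, -0.29, -0.89], [9.23, 1.69, 10.89], [-1.73, -0.10, -1.37]]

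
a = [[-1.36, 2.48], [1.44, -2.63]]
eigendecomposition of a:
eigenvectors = [[0.88, -0.69],[0.48, 0.73]]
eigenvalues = [-0.0, -3.99]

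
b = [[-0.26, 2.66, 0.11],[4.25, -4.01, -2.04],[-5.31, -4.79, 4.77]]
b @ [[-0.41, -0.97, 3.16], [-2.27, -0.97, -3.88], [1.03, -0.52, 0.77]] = [[-5.82, -2.39, -11.06],[5.26, 0.83, 27.42],[17.96, 7.32, 5.48]]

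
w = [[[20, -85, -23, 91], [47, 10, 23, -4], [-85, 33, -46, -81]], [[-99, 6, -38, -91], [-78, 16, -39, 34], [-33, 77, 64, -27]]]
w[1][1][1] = 16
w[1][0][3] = -91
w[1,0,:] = [-99, 6, -38, -91]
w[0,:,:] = [[20, -85, -23, 91], [47, 10, 23, -4], [-85, 33, -46, -81]]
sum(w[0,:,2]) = -46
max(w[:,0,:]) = 91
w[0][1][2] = 23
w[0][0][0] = 20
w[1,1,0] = -78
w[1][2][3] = -27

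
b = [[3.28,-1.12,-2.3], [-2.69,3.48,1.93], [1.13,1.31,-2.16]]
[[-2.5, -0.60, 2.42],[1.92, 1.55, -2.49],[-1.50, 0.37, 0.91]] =b @[[-0.51, 0.02, 0.47],[-0.06, 0.41, -0.19],[0.39, 0.09, -0.29]]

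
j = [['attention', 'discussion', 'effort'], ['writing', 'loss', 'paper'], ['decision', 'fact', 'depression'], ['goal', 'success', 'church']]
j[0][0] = 'attention'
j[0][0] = 'attention'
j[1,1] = 'loss'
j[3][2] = 'church'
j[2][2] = 'depression'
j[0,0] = 'attention'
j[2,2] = 'depression'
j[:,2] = ['effort', 'paper', 'depression', 'church']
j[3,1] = 'success'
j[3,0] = 'goal'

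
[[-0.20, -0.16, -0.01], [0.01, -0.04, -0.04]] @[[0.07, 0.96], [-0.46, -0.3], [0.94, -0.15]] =[[0.05, -0.14],[-0.02, 0.03]]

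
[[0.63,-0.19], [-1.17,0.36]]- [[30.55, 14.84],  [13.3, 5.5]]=[[-29.92,  -15.03], [-14.47,  -5.14]]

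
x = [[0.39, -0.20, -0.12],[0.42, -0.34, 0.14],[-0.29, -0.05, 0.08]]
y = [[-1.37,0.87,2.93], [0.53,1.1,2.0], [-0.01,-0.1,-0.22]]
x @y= [[-0.64, 0.13, 0.77], [-0.76, -0.02, 0.52], [0.37, -0.32, -0.97]]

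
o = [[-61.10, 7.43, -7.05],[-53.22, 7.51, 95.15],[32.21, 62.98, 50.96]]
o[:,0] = [-61.1, -53.22, 32.21]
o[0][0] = -61.1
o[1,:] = [-53.22, 7.51, 95.15]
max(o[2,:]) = 62.98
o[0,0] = -61.1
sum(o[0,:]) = -60.72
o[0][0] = -61.1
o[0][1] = 7.43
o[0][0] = -61.1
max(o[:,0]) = 32.21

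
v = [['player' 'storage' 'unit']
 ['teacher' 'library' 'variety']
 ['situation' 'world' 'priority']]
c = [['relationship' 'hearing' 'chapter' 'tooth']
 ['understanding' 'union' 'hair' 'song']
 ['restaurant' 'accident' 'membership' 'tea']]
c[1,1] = 'union'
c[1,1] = 'union'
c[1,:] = ['understanding', 'union', 'hair', 'song']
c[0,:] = ['relationship', 'hearing', 'chapter', 'tooth']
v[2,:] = ['situation', 'world', 'priority']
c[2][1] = 'accident'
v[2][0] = 'situation'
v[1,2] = 'variety'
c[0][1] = 'hearing'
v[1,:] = ['teacher', 'library', 'variety']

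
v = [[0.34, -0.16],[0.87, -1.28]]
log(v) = [[-1.49-0.20j,0.17+0.35j], [-0.95-1.90j,(0.27+3.34j)]]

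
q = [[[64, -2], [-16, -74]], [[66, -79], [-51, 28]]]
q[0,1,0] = -16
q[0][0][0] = 64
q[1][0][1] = -79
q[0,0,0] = 64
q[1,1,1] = 28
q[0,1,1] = -74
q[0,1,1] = -74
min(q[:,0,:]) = -79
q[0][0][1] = -2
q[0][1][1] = -74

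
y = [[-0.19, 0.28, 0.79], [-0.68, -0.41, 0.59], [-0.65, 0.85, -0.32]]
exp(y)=[[0.49, 0.44, 0.64], [-0.61, 0.70, 0.19], [-0.68, 0.49, 0.64]]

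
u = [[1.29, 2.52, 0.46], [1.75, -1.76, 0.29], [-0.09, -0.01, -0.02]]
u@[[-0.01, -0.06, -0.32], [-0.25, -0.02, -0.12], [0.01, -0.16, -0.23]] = [[-0.64, -0.2, -0.82], [0.43, -0.12, -0.42], [0.00, 0.01, 0.03]]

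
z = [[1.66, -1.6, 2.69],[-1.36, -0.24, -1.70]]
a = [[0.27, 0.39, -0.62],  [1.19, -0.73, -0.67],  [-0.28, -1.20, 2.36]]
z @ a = [[-2.21,-1.41,6.39],[-0.18,1.68,-3.01]]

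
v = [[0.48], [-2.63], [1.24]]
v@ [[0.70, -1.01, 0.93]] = [[0.34, -0.48, 0.45],  [-1.84, 2.66, -2.45],  [0.87, -1.25, 1.15]]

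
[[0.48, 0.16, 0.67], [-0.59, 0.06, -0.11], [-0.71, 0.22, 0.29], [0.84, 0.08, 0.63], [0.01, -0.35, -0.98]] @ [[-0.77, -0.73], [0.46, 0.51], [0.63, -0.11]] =[[0.13,-0.34], [0.41,0.47], [0.83,0.6], [-0.21,-0.64], [-0.79,-0.08]]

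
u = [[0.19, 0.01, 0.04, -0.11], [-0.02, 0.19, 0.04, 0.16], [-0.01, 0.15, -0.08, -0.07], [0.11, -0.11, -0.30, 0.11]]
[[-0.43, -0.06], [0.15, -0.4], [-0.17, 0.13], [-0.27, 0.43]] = u @ [[-1.81,-0.60], [-0.41,-0.74], [0.75,-1.83], [0.98,-1.26]]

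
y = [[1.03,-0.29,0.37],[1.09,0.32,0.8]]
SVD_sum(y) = [[0.92,0.04,0.53], [1.17,0.06,0.67]] + [[0.11, -0.33, -0.16], [-0.08, 0.26, 0.13]]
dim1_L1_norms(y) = [1.69, 2.21]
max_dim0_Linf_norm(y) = 1.09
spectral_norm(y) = 1.72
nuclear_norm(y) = 2.21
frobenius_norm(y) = 1.79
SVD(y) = [[-0.62,-0.79],[-0.79,0.62]] @ diag([1.7237122708213606, 0.4911374628552247]) @ [[-0.87, -0.04, -0.5], [-0.28, 0.87, 0.41]]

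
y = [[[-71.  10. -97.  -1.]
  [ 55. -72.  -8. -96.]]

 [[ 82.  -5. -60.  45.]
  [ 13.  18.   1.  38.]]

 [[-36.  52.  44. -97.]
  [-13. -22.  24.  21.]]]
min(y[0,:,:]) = -97.0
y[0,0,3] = -1.0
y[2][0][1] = 52.0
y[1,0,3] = 45.0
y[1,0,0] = 82.0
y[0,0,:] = [-71.0, 10.0, -97.0, -1.0]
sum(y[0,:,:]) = -280.0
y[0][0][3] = -1.0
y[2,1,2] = 24.0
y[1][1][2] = 1.0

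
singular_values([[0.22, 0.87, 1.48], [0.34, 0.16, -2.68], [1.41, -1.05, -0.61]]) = [3.22, 1.63, 0.88]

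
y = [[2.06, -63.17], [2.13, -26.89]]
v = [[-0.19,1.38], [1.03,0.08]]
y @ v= [[-65.46,-2.21], [-28.1,0.79]]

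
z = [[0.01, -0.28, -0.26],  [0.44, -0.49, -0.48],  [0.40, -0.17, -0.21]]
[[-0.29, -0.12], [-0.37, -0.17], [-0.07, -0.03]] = z@[[0.39, 0.06],[0.34, 0.77],[0.78, -0.38]]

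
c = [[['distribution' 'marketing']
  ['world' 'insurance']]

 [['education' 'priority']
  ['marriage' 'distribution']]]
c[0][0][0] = 'distribution'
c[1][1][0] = 'marriage'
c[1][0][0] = 'education'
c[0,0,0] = 'distribution'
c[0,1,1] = 'insurance'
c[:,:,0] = [['distribution', 'world'], ['education', 'marriage']]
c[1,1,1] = 'distribution'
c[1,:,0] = ['education', 'marriage']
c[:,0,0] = ['distribution', 'education']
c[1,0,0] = 'education'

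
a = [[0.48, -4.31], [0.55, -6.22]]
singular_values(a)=[7.6, 0.08]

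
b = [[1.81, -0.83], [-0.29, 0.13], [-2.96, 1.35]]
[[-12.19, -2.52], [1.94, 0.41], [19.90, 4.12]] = b @ [[-4.69, -2.00], [4.46, -1.33]]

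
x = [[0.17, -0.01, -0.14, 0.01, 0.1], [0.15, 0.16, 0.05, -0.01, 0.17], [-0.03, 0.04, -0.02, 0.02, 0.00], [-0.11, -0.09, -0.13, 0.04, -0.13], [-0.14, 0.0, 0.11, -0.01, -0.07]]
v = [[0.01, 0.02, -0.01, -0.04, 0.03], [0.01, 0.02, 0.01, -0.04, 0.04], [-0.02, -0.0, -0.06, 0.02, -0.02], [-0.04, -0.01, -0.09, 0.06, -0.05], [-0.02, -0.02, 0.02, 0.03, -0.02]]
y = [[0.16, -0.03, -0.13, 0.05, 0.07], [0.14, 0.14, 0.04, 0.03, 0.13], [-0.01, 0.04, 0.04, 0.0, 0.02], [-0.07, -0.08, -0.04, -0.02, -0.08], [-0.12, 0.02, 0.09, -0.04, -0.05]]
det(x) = 0.00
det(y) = 0.00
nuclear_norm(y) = 0.58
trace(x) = 0.28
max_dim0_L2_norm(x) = 0.29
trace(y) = 0.27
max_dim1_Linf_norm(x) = 0.17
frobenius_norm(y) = 0.40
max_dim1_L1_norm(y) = 0.48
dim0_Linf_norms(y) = [0.16, 0.14, 0.13, 0.05, 0.13]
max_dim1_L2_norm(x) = 0.28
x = y + v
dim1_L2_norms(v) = [0.06, 0.06, 0.07, 0.13, 0.05]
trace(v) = 0.01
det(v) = 0.00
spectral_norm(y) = 0.33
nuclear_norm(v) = 0.25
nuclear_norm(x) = 0.75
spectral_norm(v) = 0.15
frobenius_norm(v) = 0.17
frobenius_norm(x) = 0.48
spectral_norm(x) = 0.40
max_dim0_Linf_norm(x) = 0.17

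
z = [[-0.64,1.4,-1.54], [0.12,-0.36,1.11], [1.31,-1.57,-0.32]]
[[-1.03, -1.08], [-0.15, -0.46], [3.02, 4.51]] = z @ [[1.44, 2.53], [-0.62, -0.58], [-0.49, -0.88]]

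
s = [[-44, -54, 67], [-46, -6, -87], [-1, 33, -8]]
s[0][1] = -54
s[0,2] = 67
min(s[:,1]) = -54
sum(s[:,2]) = -28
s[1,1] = -6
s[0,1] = -54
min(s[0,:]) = -54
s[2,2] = -8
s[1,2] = -87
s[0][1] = -54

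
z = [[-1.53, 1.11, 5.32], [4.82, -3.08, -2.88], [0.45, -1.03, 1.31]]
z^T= [[-1.53, 4.82, 0.45], [1.11, -3.08, -1.03], [5.32, -2.88, 1.31]]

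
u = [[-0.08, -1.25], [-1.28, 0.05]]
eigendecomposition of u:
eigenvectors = [[-0.72, 0.68], [-0.69, -0.73]]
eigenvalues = [-1.28, 1.25]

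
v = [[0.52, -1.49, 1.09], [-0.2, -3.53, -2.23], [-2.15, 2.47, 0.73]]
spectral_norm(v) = 5.07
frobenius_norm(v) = 5.69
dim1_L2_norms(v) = [1.92, 4.18, 3.36]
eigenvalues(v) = [(0.28+2.25j), (0.28-2.25j), (-2.85+0j)]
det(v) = -14.65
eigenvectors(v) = [[-0.19-0.54j, (-0.19+0.54j), -0.46+0.00j], [-0.30+0.21j, -0.30-0.21j, -0.83+0.00j], [0.74+0.00j, 0.74-0.00j, (0.3+0j)]]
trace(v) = -2.28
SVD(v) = [[-0.20, 0.55, 0.81], [-0.78, -0.59, 0.2], [0.59, -0.59, 0.55]] @ diag([5.070430077860787, 2.2461541148078408, 1.2861689306061157]) @ [[-0.24, 0.89, 0.38], [0.74, -0.08, 0.66], [-0.62, -0.45, 0.64]]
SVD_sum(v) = [[0.25, -0.92, -0.4], [0.95, -3.52, -1.52], [-0.72, 2.67, 1.15]] + [[0.92, -0.1, 0.82],[-0.99, 0.11, -0.88],[-0.99, 0.11, -0.88]] + [[-0.65, -0.46, 0.67], [-0.16, -0.12, 0.17], [-0.44, -0.31, 0.45]]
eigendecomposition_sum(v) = [[0.55+0.84j, 0.02-0.62j, 0.93-0.43j], [0.43-0.48j, -0.39+0.09j, (-0.42-0.51j)], [(-1.26+0.31j), 0.75+0.30j, 0.12+1.33j]] + [[(0.55-0.84j), 0.02+0.62j, (0.93+0.43j)], [0.43+0.48j, -0.39-0.09j, -0.42+0.51j], [-1.26-0.31j, 0.75-0.30j, (0.12-1.33j)]] + [[-0.59-0.00j, (-1.54+0j), (-0.78+0j)], [-1.06-0.00j, -2.76+0.00j, (-1.4+0j)], [0.37+0.00j, 0.98-0.00j, (0.5-0j)]]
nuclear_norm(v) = 8.60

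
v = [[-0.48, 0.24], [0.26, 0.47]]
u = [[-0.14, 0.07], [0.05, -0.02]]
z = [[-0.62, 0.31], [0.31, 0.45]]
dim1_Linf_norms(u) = [0.14, 0.05]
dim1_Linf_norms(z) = [0.62, 0.45]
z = u + v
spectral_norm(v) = 0.55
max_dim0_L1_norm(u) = 0.19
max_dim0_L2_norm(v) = 0.55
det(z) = -0.38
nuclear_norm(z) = 1.24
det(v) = -0.29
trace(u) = -0.16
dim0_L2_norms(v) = [0.55, 0.53]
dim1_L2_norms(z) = [0.69, 0.55]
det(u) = -0.00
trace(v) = -0.01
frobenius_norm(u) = 0.17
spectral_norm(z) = 0.70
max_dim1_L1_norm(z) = 0.93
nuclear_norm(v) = 1.07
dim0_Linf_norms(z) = [0.62, 0.45]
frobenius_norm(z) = 0.88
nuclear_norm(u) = 0.17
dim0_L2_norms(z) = [0.69, 0.55]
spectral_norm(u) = 0.17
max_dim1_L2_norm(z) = 0.69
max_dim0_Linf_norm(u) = 0.14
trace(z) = -0.17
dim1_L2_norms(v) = [0.54, 0.54]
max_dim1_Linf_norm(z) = 0.62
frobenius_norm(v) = 0.76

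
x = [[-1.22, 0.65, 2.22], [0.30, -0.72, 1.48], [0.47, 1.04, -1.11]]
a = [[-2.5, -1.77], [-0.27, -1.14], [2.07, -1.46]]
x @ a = [[7.47,-1.82],[2.51,-1.87],[-3.75,-0.4]]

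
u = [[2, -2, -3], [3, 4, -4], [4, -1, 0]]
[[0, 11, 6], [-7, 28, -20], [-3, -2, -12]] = u @ [[-1, 0, -4], [-1, 2, -4], [0, -5, -2]]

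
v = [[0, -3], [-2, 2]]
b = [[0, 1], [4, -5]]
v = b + [[0, -4], [-6, 7]]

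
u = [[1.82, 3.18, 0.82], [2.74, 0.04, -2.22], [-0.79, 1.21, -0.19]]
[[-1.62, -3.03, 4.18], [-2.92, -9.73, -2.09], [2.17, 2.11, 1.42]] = u @ [[-1.64, -2.60, -0.15], [0.61, 0.23, 1.2], [-0.7, 1.18, 0.78]]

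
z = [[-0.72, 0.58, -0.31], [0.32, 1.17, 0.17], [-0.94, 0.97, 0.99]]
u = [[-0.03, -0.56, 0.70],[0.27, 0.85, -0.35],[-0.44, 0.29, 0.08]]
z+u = [[-0.75, 0.02, 0.39], [0.59, 2.02, -0.18], [-1.38, 1.26, 1.07]]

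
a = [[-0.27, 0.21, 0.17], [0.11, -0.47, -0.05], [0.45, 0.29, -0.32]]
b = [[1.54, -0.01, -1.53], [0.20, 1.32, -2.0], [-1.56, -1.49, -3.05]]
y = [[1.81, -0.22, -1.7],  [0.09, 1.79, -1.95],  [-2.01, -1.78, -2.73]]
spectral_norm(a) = 0.66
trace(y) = 0.87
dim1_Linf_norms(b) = [1.54, 2.0, 3.05]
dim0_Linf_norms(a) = [0.45, 0.47, 0.32]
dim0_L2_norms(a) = [0.54, 0.59, 0.37]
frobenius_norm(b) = 4.94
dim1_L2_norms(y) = [2.49, 2.65, 3.83]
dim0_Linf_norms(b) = [1.56, 1.49, 3.05]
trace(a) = -1.06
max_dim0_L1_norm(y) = 6.38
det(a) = -0.00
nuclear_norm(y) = 8.78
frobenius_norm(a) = 0.88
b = a + y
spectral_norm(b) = 4.06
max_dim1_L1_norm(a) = 1.06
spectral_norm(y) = 3.95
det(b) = -13.52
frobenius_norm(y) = 5.28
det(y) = -21.89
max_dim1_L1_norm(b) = 6.1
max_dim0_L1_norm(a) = 0.97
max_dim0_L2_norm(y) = 3.76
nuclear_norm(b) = 7.89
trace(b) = -0.19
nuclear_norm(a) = 1.24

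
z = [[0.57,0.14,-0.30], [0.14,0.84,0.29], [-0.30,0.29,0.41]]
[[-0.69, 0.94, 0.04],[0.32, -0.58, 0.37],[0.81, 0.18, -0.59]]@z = [[-0.27, 0.70, 0.50], [-0.01, -0.34, -0.11], [0.66, 0.09, -0.43]]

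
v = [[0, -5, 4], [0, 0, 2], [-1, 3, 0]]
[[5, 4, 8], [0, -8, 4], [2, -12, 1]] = v @ [[-5, 0, -1], [-1, -4, 0], [0, -4, 2]]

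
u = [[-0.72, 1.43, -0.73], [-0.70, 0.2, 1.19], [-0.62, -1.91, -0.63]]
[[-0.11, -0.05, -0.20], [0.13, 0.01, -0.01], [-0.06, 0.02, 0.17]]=u@[[0.01, 0.01, 0.03], [-0.01, -0.02, -0.11], [0.12, 0.02, 0.03]]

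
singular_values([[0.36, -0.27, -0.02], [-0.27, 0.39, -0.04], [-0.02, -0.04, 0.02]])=[0.65, 0.12, 0.0]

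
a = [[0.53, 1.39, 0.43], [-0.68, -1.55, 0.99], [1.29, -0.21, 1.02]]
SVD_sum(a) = [[0.54, 1.21, -0.29], [-0.74, -1.66, 0.41], [0.04, 0.09, -0.02]] + [[0.34,-0.06,0.38], [0.31,-0.05,0.35], [1.07,-0.18,1.22]] + [[-0.35, 0.24, 0.34], [-0.24, 0.17, 0.24], [0.18, -0.12, -0.18]]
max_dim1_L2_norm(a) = 1.96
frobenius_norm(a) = 3.00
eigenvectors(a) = [[-0.49+0.00j, (0.43+0.42j), (0.43-0.42j)],[-0.16+0.00j, -0.68+0.00j, -0.68-0.00j],[-0.86+0.00j, (-0.17-0.38j), (-0.17+0.38j)]]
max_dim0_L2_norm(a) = 2.09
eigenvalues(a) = [(1.72+0j), (-0.86+0.98j), (-0.86-0.98j)]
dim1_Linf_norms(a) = [1.39, 1.55, 1.29]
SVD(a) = [[-0.59, -0.29, -0.76],  [0.81, -0.26, -0.53],  [-0.05, -0.92, 0.39]] @ diag([2.310263731872146, 1.7723349162489523, 0.7162474669002321]) @ [[-0.4,-0.89,0.22], [-0.66,0.11,-0.75], [0.64,-0.44,-0.63]]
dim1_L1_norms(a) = [2.35, 3.22, 2.52]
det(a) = 2.93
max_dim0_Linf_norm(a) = 1.55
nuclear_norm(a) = 4.80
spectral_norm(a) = 2.31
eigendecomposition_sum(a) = [[(0.57-0j),(0.2+0j),0.63-0.00j], [(0.18-0j),0.06+0.00j,0.20-0.00j], [0.98-0.00j,0.35+0.00j,(1.09-0j)]] + [[(-0.02+0.57j), 0.60+0.42j, (-0.1-0.4j)], [-0.43-0.47j, -0.81+0.13j, (0.39+0.25j)], [0.15-0.36j, -0.28-0.42j, (-0.04+0.28j)]] + [[-0.02-0.57j, 0.60-0.42j, (-0.1+0.4j)], [-0.43+0.47j, (-0.81-0.13j), 0.39-0.25j], [(0.15+0.36j), (-0.28+0.42j), (-0.04-0.28j)]]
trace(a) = 0.00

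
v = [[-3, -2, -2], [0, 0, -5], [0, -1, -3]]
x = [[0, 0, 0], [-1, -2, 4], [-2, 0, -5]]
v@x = [[6, 4, 2], [10, 0, 25], [7, 2, 11]]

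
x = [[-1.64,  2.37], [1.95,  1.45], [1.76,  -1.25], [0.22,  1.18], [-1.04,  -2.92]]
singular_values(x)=[4.38, 3.27]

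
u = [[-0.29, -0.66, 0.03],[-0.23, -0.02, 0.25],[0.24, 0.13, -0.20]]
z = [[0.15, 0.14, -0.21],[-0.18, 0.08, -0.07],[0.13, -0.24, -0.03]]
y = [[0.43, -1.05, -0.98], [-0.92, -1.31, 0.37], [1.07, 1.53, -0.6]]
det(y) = 0.26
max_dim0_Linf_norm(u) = 0.66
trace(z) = 0.20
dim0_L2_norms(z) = [0.27, 0.29, 0.22]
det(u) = -0.00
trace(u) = -0.51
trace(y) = -1.48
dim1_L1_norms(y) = [2.46, 2.6, 3.2]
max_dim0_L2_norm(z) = 0.29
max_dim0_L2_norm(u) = 0.67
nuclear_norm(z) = 0.74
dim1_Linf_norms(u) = [0.66, 0.25, 0.24]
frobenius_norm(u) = 0.87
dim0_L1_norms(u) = [0.76, 0.81, 0.48]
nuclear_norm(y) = 4.11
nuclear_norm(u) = 1.16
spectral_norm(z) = 0.32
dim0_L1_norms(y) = [2.42, 3.89, 1.95]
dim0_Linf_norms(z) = [0.18, 0.24, 0.21]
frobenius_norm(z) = 0.45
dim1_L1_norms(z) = [0.5, 0.33, 0.4]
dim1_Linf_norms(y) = [1.05, 1.31, 1.53]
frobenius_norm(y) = 2.97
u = z @ y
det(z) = -0.01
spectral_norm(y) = 2.59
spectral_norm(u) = 0.78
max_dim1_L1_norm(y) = 3.2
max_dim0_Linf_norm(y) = 1.53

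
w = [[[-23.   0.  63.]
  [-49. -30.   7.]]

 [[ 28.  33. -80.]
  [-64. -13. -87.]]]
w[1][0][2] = -80.0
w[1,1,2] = -87.0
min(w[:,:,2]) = -87.0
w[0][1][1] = -30.0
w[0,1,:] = [-49.0, -30.0, 7.0]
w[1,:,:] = [[28.0, 33.0, -80.0], [-64.0, -13.0, -87.0]]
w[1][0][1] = 33.0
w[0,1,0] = -49.0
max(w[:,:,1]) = 33.0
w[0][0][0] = -23.0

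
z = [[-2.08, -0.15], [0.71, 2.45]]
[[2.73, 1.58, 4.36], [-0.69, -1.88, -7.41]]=z @ [[-1.32, -0.72, -1.92],[0.10, -0.56, -2.47]]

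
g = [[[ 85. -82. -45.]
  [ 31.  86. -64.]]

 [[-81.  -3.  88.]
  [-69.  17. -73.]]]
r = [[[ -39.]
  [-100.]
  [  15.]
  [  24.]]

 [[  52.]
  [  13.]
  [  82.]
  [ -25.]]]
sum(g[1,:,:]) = -121.0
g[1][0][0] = -81.0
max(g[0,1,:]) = 86.0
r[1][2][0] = 82.0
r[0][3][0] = 24.0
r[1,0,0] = 52.0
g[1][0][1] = -3.0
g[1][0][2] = 88.0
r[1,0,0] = 52.0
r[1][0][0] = 52.0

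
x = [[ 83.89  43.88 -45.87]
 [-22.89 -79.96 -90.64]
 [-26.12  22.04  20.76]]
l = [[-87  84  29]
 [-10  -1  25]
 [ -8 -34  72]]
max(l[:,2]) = 72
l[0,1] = 84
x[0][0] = 83.89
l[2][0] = -8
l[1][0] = -10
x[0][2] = -45.87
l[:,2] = [29, 25, 72]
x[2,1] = 22.04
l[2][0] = -8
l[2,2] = 72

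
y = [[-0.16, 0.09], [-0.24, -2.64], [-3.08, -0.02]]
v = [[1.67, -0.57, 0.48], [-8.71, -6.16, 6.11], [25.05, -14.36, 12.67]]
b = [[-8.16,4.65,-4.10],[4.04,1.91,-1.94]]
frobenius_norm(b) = 11.35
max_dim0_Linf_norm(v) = 25.05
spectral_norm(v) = 31.63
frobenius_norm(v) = 33.89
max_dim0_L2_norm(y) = 3.09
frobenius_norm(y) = 4.07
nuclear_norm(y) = 5.73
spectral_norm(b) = 10.40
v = y @ b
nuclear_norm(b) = 14.94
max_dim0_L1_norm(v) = 35.43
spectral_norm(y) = 3.12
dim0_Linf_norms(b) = [8.16, 4.65, 4.1]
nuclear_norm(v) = 43.80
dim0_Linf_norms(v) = [25.05, 14.36, 12.67]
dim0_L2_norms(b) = [9.11, 5.03, 4.54]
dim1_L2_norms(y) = [0.18, 2.65, 3.08]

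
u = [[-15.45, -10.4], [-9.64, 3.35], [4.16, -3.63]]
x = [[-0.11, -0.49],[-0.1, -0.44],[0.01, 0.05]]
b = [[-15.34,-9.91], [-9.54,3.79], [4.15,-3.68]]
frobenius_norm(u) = 21.94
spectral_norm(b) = 19.57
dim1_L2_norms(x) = [0.5, 0.45, 0.05]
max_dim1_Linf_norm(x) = 0.49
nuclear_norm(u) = 29.11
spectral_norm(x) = 0.68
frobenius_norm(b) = 21.67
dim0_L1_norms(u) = [29.25, 17.38]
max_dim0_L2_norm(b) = 18.54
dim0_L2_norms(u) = [18.68, 11.51]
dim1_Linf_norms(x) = [0.49, 0.44, 0.05]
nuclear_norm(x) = 0.68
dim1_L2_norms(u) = [18.62, 10.21, 5.52]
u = b + x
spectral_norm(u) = 19.93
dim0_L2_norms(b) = [18.54, 11.23]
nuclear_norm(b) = 28.88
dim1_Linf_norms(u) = [15.45, 9.64, 4.16]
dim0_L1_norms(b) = [29.03, 17.38]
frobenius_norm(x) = 0.68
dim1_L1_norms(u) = [25.85, 12.99, 7.79]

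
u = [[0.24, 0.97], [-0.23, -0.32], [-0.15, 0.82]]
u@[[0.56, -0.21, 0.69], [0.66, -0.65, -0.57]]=[[0.77, -0.68, -0.39], [-0.34, 0.26, 0.02], [0.46, -0.5, -0.57]]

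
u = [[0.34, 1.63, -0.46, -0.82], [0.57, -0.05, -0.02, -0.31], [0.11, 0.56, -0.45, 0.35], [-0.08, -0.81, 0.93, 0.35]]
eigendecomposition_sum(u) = [[-0.11, 0.30, -0.14, 0.04], [0.16, -0.42, 0.19, -0.05], [-0.32, 0.84, -0.39, 0.10], [0.30, -0.8, 0.37, -0.10]] + [[-0.20, 0.3, 0.11, -0.11], [0.09, -0.13, -0.05, 0.05], [0.29, -0.44, -0.16, 0.17], [-0.22, 0.33, 0.12, -0.13]] + [[0.59, 1.02, -0.71, -1.06], [0.29, 0.49, -0.35, -0.51], [0.09, 0.15, -0.1, -0.16], [-0.20, -0.35, 0.24, 0.36]] + [[0.06, 0.01, 0.28, 0.32], [0.04, 0.0, 0.18, 0.2], [0.05, 0.01, 0.21, 0.24], [0.04, 0.0, 0.19, 0.21]]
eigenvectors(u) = [[0.24, -0.47, 0.85, 0.64], [-0.33, 0.21, 0.41, 0.41], [0.66, 0.68, 0.13, 0.48], [-0.63, -0.52, -0.29, 0.43]]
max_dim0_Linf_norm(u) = 1.63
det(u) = 0.42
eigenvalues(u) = [-1.02, -0.62, 1.34, 0.49]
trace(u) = 0.19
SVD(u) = [[-0.82,-0.38,0.41,0.13], [-0.07,-0.56,-0.77,0.3], [-0.24,0.62,-0.14,0.74], [0.52,-0.40,0.47,0.59]] @ diag([2.2929656292105207, 0.8113296636078418, 0.5407031125695301, 0.4155634058321403]) @ [[-0.17, -0.82, 0.42, 0.35], [-0.43, 0.09, -0.57, 0.7], [-0.65, 0.46, 0.6, 0.03], [0.60, 0.33, 0.37, 0.63]]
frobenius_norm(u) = 2.53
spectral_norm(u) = 2.29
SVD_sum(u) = [[0.32, 1.54, -0.79, -0.65],[0.03, 0.14, -0.07, -0.06],[0.09, 0.45, -0.23, -0.19],[-0.20, -0.98, 0.50, 0.41]] + [[0.13, -0.03, 0.18, -0.22], [0.20, -0.04, 0.26, -0.32], [-0.22, 0.04, -0.28, 0.35], [0.14, -0.03, 0.18, -0.22]] + [[-0.14, 0.1, 0.13, 0.01], [0.27, -0.19, -0.25, -0.01], [0.05, -0.03, -0.05, -0.00], [-0.17, 0.12, 0.15, 0.01]] + [[0.03, 0.02, 0.02, 0.04], [0.08, 0.04, 0.05, 0.08], [0.18, 0.1, 0.11, 0.19], [0.15, 0.08, 0.09, 0.15]]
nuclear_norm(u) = 4.06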